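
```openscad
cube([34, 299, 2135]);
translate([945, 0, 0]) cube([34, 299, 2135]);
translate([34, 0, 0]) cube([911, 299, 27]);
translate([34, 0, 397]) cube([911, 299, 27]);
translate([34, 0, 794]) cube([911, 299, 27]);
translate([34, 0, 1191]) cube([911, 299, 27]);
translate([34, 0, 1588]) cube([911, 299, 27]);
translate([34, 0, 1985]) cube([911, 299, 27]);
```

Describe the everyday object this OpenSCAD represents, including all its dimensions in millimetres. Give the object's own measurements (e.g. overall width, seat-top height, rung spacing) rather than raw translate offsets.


An open bookshelf. Two side panels, each 34 mm thick, 299 mm deep and 2135 mm tall, stand 979 mm apart (outside-to-outside). Between them sit 6 shelves, each 27 mm thick and 299 mm deep, spanning the full gap between the sides. The bottom shelf rests on the floor (its underside at z = 0) and the clear gap between one shelf's top and the next shelf's underside is 370 mm.


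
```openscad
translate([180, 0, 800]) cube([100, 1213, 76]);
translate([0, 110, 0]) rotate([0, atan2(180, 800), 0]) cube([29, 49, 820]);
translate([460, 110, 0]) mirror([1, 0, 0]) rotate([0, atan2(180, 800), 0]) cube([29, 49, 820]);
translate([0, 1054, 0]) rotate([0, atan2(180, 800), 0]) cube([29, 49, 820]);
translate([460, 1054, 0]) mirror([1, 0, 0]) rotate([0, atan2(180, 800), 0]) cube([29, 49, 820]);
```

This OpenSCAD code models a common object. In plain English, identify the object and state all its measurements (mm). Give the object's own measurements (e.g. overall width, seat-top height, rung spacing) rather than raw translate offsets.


A sawhorse. A 100×1213×76 mm beam (x, y, z) sits on two A-frame leg pairs. Each pair is two raked legs of 29×49 mm section (49 mm along y) splaying symmetrically in x. Each leg rises 800 mm vertically over 180 mm of horizontal reach and is 820 mm long along its own axis. Every leg's outer bottom edge rests on the floor and its outer top edge meets a bottom edge of the beam — the left legs (tilting toward +x) meet the beam's −x bottom edge, the right legs (their mirror images, tilting toward −x) meet its +x bottom edge — so the leg tops tuck under the beam, the beam's underside is 800 mm above the floor, and the feet are 460 mm apart outside-to-outside with the beam centred between them. The two leg pairs are set in 110 mm from either end of the beam.


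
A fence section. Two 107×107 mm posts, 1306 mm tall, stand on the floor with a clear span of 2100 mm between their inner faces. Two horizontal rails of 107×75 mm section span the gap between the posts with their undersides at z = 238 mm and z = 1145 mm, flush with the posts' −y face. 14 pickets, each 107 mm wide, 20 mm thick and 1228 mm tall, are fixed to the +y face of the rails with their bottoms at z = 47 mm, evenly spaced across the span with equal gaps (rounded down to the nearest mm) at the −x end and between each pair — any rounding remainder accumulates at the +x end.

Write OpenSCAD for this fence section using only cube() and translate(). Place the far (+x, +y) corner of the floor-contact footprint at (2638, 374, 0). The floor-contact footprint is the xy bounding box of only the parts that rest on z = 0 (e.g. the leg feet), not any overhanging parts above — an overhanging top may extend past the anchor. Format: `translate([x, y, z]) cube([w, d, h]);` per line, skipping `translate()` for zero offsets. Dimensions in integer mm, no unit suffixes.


translate([324, 267, 0]) cube([107, 107, 1306]);
translate([2531, 267, 0]) cube([107, 107, 1306]);
translate([431, 267, 238]) cube([2100, 107, 75]);
translate([431, 267, 1145]) cube([2100, 107, 75]);
translate([471, 374, 47]) cube([107, 20, 1228]);
translate([618, 374, 47]) cube([107, 20, 1228]);
translate([765, 374, 47]) cube([107, 20, 1228]);
translate([912, 374, 47]) cube([107, 20, 1228]);
translate([1059, 374, 47]) cube([107, 20, 1228]);
translate([1206, 374, 47]) cube([107, 20, 1228]);
translate([1353, 374, 47]) cube([107, 20, 1228]);
translate([1500, 374, 47]) cube([107, 20, 1228]);
translate([1647, 374, 47]) cube([107, 20, 1228]);
translate([1794, 374, 47]) cube([107, 20, 1228]);
translate([1941, 374, 47]) cube([107, 20, 1228]);
translate([2088, 374, 47]) cube([107, 20, 1228]);
translate([2235, 374, 47]) cube([107, 20, 1228]);
translate([2382, 374, 47]) cube([107, 20, 1228]);


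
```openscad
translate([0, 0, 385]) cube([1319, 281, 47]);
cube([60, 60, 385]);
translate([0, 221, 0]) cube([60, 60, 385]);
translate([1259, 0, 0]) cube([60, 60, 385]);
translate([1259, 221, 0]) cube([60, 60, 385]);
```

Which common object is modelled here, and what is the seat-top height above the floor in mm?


A bench. The seat-top height is 432 mm.

A long slab on four corner posts — a bench. The slab sits at z = 385 with thickness 47, so the top is 385 + 47 = 432 mm.


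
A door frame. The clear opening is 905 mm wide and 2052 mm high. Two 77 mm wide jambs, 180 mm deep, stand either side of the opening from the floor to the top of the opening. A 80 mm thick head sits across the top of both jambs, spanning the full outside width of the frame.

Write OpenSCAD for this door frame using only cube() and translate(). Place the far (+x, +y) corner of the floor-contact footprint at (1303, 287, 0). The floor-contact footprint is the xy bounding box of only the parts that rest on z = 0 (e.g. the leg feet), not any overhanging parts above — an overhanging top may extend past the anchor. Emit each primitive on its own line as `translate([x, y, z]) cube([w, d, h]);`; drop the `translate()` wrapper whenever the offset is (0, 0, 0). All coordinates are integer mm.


translate([244, 107, 0]) cube([77, 180, 2052]);
translate([1226, 107, 0]) cube([77, 180, 2052]);
translate([244, 107, 2052]) cube([1059, 180, 80]);


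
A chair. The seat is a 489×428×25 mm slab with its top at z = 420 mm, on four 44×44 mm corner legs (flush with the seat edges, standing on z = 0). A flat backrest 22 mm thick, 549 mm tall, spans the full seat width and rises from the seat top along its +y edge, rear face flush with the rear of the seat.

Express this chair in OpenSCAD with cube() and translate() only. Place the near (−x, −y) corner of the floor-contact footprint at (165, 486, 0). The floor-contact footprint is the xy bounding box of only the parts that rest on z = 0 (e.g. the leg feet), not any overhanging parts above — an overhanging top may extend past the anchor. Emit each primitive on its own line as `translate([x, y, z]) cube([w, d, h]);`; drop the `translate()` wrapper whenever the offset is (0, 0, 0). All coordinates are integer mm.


// leg_h = 420 - 25 = 395
translate([165, 486, 395]) cube([489, 428, 25]);
translate([165, 486, 0]) cube([44, 44, 395]);
translate([610, 486, 0]) cube([44, 44, 395]);
translate([165, 870, 0]) cube([44, 44, 395]);
translate([610, 870, 0]) cube([44, 44, 395]);
translate([165, 892, 420]) cube([489, 22, 549]);


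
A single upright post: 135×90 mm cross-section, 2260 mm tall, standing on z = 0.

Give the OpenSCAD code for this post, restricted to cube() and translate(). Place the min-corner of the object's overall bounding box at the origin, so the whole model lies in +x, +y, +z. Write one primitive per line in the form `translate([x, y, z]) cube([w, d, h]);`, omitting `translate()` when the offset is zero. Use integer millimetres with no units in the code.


cube([135, 90, 2260]);


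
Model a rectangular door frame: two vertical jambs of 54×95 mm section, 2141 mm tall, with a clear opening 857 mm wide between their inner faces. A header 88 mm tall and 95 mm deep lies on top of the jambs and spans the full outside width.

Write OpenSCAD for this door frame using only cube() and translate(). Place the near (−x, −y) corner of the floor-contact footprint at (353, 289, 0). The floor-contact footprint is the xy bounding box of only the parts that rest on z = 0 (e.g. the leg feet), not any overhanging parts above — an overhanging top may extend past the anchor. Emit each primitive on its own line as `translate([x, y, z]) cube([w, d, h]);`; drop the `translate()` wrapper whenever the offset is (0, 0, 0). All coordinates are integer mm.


translate([353, 289, 0]) cube([54, 95, 2141]);
translate([1264, 289, 0]) cube([54, 95, 2141]);
translate([353, 289, 2141]) cube([965, 95, 88]);


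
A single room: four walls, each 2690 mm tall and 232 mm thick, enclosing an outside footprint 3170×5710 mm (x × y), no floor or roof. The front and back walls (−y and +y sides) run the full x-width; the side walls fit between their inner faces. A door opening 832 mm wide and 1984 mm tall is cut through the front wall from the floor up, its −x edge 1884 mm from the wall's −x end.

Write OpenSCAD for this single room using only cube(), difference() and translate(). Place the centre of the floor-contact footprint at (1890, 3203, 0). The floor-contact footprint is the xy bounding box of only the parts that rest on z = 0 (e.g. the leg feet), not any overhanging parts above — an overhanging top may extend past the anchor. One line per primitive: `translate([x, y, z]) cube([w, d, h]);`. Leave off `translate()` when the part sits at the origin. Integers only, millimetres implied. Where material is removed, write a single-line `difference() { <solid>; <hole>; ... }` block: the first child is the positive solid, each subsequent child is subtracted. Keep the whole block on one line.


difference() { translate([305, 348, 0]) cube([3170, 232, 2690]); translate([2189, 348, 0]) cube([832, 232, 1984]); }
translate([305, 5826, 0]) cube([3170, 232, 2690]);
translate([305, 580, 0]) cube([232, 5246, 2690]);
translate([3243, 580, 0]) cube([232, 5246, 2690]);


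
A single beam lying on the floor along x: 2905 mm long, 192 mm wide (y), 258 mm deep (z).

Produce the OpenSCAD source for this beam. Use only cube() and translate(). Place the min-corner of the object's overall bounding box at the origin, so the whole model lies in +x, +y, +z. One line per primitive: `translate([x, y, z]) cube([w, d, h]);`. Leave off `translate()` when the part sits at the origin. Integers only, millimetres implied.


cube([2905, 192, 258]);


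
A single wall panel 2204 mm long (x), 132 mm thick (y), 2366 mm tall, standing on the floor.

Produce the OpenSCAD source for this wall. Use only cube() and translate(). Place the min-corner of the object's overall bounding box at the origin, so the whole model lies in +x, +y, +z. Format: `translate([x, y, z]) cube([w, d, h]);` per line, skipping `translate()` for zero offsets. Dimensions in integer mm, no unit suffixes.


cube([2204, 132, 2366]);


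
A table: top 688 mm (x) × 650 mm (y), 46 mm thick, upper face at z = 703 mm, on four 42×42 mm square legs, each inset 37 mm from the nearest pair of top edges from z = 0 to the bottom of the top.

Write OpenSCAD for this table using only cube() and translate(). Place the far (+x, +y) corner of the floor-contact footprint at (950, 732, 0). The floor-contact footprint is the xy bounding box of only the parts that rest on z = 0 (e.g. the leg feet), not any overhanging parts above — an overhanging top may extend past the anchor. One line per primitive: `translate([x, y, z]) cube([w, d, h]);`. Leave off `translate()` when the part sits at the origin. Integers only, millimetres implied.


translate([299, 119, 657]) cube([688, 650, 46]);
translate([336, 156, 0]) cube([42, 42, 657]);
translate([908, 156, 0]) cube([42, 42, 657]);
translate([336, 690, 0]) cube([42, 42, 657]);
translate([908, 690, 0]) cube([42, 42, 657]);


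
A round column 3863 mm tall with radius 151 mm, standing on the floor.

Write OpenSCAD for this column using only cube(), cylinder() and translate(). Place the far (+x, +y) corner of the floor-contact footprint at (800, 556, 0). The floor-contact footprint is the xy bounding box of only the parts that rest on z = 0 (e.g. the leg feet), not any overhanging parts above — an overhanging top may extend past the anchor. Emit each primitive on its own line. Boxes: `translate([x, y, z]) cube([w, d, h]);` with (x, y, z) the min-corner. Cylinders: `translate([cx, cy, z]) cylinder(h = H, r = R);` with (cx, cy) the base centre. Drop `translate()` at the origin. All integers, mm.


translate([649, 405, 0]) cylinder(h = 3863, r = 151);


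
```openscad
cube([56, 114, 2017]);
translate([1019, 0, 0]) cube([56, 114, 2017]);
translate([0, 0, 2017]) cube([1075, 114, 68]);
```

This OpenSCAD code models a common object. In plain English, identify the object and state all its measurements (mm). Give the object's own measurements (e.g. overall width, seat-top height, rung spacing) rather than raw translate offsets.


A door frame. The clear opening is 963 mm wide and 2017 mm high. Two 56 mm wide jambs, 114 mm deep, stand either side of the opening from the floor to the top of the opening. A 68 mm thick head sits across the top of both jambs, spanning the full outside width of the frame.


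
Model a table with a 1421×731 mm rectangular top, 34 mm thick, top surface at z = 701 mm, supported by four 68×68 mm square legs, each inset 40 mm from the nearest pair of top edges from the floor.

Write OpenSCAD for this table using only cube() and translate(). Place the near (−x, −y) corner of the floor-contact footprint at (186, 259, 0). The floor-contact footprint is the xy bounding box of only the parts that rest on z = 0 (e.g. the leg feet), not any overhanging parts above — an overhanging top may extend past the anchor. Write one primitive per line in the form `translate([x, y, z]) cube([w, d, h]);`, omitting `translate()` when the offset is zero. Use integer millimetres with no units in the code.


// leg_h = 701 - 34 = 667
translate([146, 219, 667]) cube([1421, 731, 34]);
translate([186, 259, 0]) cube([68, 68, 667]);
translate([1459, 259, 0]) cube([68, 68, 667]);
translate([186, 842, 0]) cube([68, 68, 667]);
translate([1459, 842, 0]) cube([68, 68, 667]);


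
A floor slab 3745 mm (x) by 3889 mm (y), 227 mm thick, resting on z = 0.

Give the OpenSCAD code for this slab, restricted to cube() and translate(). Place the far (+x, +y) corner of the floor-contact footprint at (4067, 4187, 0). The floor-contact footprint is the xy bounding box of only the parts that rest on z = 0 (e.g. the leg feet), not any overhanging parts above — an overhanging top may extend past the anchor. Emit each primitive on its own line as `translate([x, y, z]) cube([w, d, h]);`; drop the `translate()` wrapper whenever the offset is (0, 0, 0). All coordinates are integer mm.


translate([322, 298, 0]) cube([3745, 3889, 227]);


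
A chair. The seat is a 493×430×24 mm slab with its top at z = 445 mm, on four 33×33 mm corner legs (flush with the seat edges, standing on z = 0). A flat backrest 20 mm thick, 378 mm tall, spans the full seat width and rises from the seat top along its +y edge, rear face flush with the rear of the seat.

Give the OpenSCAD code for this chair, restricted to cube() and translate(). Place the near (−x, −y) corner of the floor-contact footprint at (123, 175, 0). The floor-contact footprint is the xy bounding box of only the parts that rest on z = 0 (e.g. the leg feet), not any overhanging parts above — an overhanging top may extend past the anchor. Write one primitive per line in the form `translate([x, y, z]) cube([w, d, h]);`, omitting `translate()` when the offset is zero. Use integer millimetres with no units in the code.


translate([123, 175, 421]) cube([493, 430, 24]);
translate([123, 175, 0]) cube([33, 33, 421]);
translate([583, 175, 0]) cube([33, 33, 421]);
translate([123, 572, 0]) cube([33, 33, 421]);
translate([583, 572, 0]) cube([33, 33, 421]);
translate([123, 585, 445]) cube([493, 20, 378]);


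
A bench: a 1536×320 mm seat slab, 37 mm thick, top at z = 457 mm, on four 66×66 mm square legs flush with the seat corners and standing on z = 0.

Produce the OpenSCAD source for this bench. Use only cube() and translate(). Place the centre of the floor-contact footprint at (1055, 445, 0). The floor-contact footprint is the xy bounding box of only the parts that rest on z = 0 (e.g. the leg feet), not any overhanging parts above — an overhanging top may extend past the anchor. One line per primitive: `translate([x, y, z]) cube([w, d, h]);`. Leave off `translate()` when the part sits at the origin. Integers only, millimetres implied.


translate([287, 285, 420]) cube([1536, 320, 37]);
translate([287, 285, 0]) cube([66, 66, 420]);
translate([287, 539, 0]) cube([66, 66, 420]);
translate([1757, 285, 0]) cube([66, 66, 420]);
translate([1757, 539, 0]) cube([66, 66, 420]);


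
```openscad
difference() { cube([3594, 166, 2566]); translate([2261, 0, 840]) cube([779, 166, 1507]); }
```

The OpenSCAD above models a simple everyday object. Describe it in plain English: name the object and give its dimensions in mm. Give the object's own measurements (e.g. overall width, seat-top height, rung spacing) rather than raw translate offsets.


A wall 3594 mm long (x), 166 mm thick (y), 2566 mm tall, with a rectangular window opening cut through it. The opening is 779 mm wide and 1507 mm tall; its sill is at z = 840 mm and its near (−x) edge is 2261 mm from the wall's −x end. The opening passes through the full wall thickness.


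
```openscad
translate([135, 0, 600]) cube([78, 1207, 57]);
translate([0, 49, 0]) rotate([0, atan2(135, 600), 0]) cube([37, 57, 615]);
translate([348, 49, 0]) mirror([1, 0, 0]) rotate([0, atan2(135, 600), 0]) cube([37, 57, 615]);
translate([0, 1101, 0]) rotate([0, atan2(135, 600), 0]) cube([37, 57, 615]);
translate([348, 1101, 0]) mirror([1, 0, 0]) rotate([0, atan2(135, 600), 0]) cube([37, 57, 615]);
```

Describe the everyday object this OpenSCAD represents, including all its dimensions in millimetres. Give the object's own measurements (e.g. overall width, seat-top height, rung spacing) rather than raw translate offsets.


A sawhorse. A 78×1207×57 mm beam (x, y, z) sits on two A-frame leg pairs. Each pair is two raked legs of 37×57 mm section (57 mm along y) splaying symmetrically in x. Each leg rises 600 mm vertically over 135 mm of horizontal reach and is 615 mm long along its own axis. Every leg's outer bottom edge rests on the floor and its outer top edge meets a bottom edge of the beam — the left legs (tilting toward +x) meet the beam's −x bottom edge, the right legs (their mirror images, tilting toward −x) meet its +x bottom edge — so the leg tops tuck under the beam, the beam's underside is 600 mm above the floor, and the feet are 348 mm apart outside-to-outside with the beam centred between them. The two leg pairs are set in 49 mm from either end of the beam.


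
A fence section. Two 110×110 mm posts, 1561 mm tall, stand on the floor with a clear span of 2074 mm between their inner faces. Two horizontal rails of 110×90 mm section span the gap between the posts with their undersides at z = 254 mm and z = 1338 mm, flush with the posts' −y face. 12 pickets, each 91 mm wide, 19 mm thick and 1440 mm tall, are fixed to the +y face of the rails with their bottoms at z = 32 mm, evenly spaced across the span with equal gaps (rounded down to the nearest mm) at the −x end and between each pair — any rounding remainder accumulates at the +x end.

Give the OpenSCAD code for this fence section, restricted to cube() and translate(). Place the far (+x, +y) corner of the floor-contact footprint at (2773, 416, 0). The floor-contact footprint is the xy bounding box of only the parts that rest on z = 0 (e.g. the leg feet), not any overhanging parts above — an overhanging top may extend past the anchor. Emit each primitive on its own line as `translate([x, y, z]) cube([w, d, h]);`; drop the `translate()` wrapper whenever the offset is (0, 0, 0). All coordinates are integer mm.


translate([479, 306, 0]) cube([110, 110, 1561]);
translate([2663, 306, 0]) cube([110, 110, 1561]);
translate([589, 306, 254]) cube([2074, 110, 90]);
translate([589, 306, 1338]) cube([2074, 110, 90]);
translate([664, 416, 32]) cube([91, 19, 1440]);
translate([830, 416, 32]) cube([91, 19, 1440]);
translate([996, 416, 32]) cube([91, 19, 1440]);
translate([1162, 416, 32]) cube([91, 19, 1440]);
translate([1328, 416, 32]) cube([91, 19, 1440]);
translate([1494, 416, 32]) cube([91, 19, 1440]);
translate([1660, 416, 32]) cube([91, 19, 1440]);
translate([1826, 416, 32]) cube([91, 19, 1440]);
translate([1992, 416, 32]) cube([91, 19, 1440]);
translate([2158, 416, 32]) cube([91, 19, 1440]);
translate([2324, 416, 32]) cube([91, 19, 1440]);
translate([2490, 416, 32]) cube([91, 19, 1440]);


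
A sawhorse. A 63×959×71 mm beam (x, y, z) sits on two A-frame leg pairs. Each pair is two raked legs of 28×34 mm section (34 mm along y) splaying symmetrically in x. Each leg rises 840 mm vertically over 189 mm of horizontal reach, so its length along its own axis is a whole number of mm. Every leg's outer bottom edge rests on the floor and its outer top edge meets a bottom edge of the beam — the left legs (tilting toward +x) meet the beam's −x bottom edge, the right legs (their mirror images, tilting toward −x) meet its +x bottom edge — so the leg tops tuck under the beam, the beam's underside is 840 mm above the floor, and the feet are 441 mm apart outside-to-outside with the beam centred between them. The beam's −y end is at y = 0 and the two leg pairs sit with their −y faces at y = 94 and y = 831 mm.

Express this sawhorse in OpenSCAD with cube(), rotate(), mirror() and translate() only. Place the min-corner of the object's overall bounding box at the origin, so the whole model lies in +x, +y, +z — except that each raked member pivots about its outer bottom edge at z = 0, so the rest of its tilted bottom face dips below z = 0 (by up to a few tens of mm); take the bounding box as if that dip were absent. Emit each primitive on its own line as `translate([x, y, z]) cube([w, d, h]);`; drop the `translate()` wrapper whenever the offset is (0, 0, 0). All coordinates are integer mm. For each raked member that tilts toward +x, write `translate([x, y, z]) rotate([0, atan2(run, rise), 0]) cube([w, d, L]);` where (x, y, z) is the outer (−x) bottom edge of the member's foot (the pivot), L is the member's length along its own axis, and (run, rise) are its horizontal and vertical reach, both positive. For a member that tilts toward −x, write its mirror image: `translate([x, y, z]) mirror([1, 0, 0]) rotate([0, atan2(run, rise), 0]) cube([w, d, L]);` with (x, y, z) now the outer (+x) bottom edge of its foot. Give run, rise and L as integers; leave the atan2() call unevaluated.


// leg length = √(189² + 840²) = 861
// right-leg outer foot x = 2·189 + 63 = 441
// beam min-corner = (189, 0, 840)
translate([189, 0, 840]) cube([63, 959, 71]);
translate([0, 94, 0]) rotate([0, atan2(189, 840), 0]) cube([28, 34, 861]);
translate([441, 94, 0]) mirror([1, 0, 0]) rotate([0, atan2(189, 840), 0]) cube([28, 34, 861]);
translate([0, 831, 0]) rotate([0, atan2(189, 840), 0]) cube([28, 34, 861]);
translate([441, 831, 0]) mirror([1, 0, 0]) rotate([0, atan2(189, 840), 0]) cube([28, 34, 861]);


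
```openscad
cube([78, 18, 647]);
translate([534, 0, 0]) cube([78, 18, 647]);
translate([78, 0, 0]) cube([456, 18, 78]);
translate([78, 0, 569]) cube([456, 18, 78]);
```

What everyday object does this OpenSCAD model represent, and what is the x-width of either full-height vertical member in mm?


A picture frame. The border width is 78 mm.

Four thin pieces enclosing a rectangular opening — a picture frame. The two full-height stiles are 647 mm tall; the top rail sits at z = 569 and is 78 mm tall, so the border above the opening is 647 − 569 = 78 mm, matching the stile x-width.


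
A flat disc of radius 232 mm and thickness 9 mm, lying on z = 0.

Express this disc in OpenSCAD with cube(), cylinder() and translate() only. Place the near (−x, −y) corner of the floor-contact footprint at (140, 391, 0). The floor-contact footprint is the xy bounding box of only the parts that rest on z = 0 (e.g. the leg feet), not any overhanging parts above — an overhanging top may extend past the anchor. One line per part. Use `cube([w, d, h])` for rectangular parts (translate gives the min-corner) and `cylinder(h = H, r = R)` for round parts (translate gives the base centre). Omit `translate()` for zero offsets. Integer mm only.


translate([372, 623, 0]) cylinder(h = 9, r = 232);


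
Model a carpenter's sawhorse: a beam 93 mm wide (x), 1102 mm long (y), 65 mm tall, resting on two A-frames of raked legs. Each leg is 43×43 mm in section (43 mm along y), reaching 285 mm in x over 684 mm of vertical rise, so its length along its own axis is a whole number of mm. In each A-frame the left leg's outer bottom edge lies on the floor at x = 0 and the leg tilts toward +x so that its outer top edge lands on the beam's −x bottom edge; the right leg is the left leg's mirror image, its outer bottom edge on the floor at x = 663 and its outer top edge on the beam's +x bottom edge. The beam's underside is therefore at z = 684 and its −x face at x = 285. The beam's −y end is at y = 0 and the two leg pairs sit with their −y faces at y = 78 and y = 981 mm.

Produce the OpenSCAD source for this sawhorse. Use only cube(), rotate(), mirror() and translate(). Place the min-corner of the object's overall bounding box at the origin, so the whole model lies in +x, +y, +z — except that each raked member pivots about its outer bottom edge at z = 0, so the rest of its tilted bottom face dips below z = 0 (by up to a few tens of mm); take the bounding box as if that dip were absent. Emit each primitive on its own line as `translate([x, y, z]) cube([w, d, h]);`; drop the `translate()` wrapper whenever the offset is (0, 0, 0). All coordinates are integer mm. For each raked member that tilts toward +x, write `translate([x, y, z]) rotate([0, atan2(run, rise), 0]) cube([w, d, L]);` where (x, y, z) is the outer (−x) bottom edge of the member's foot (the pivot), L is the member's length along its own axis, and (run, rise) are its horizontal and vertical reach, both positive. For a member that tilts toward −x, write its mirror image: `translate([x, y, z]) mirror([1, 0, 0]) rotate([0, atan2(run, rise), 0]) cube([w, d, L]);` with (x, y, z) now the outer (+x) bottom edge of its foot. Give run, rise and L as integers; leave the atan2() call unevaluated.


translate([285, 0, 684]) cube([93, 1102, 65]);
translate([0, 78, 0]) rotate([0, atan2(285, 684), 0]) cube([43, 43, 741]);
translate([663, 78, 0]) mirror([1, 0, 0]) rotate([0, atan2(285, 684), 0]) cube([43, 43, 741]);
translate([0, 981, 0]) rotate([0, atan2(285, 684), 0]) cube([43, 43, 741]);
translate([663, 981, 0]) mirror([1, 0, 0]) rotate([0, atan2(285, 684), 0]) cube([43, 43, 741]);


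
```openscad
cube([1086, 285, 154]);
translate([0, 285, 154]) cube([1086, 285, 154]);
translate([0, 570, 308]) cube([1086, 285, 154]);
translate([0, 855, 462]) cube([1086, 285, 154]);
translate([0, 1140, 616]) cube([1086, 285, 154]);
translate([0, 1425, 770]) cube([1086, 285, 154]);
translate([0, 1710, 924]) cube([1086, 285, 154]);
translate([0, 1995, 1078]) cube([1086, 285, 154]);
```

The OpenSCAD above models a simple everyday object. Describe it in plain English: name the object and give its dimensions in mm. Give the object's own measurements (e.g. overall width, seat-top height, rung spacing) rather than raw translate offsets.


A straight staircase of 8 solid steps. Each step is 1086 mm wide (x), 285 mm deep (y, the going) and 154 mm tall (the rise). The first step rests on the floor; each subsequent step sits one going further in +y and one rise higher in +z, directly behind and above the previous step with no overlap.


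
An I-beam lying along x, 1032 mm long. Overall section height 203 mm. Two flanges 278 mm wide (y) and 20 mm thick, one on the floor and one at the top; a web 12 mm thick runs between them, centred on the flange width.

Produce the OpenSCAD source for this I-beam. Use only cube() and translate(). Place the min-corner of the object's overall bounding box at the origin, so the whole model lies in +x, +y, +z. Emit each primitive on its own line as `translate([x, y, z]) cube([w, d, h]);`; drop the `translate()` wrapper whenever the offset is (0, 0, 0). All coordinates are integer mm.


cube([1032, 278, 20]);
translate([0, 133, 20]) cube([1032, 12, 163]);
translate([0, 0, 183]) cube([1032, 278, 20]);


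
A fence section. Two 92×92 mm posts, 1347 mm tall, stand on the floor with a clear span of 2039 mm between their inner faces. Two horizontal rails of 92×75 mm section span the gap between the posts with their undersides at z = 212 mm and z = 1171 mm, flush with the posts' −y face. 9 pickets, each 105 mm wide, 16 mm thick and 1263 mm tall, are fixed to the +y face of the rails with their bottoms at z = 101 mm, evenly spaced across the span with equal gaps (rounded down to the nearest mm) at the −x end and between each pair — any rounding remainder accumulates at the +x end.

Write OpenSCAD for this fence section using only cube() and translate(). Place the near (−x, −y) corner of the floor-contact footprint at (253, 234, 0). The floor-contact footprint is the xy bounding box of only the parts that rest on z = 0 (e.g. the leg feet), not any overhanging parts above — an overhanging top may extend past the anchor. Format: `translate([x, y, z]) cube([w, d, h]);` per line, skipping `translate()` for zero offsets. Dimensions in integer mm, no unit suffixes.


translate([253, 234, 0]) cube([92, 92, 1347]);
translate([2384, 234, 0]) cube([92, 92, 1347]);
translate([345, 234, 212]) cube([2039, 92, 75]);
translate([345, 234, 1171]) cube([2039, 92, 75]);
translate([454, 326, 101]) cube([105, 16, 1263]);
translate([668, 326, 101]) cube([105, 16, 1263]);
translate([882, 326, 101]) cube([105, 16, 1263]);
translate([1096, 326, 101]) cube([105, 16, 1263]);
translate([1310, 326, 101]) cube([105, 16, 1263]);
translate([1524, 326, 101]) cube([105, 16, 1263]);
translate([1738, 326, 101]) cube([105, 16, 1263]);
translate([1952, 326, 101]) cube([105, 16, 1263]);
translate([2166, 326, 101]) cube([105, 16, 1263]);


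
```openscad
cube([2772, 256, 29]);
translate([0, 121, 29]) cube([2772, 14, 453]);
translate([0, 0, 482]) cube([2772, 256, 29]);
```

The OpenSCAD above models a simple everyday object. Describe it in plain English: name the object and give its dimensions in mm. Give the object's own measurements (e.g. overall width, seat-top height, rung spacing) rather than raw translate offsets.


An I-beam lying along x, 2772 mm long. Overall section height 511 mm. Two flanges 256 mm wide (y) and 29 mm thick, one on the floor and one at the top; a web 14 mm thick runs between them, centred on the flange width.


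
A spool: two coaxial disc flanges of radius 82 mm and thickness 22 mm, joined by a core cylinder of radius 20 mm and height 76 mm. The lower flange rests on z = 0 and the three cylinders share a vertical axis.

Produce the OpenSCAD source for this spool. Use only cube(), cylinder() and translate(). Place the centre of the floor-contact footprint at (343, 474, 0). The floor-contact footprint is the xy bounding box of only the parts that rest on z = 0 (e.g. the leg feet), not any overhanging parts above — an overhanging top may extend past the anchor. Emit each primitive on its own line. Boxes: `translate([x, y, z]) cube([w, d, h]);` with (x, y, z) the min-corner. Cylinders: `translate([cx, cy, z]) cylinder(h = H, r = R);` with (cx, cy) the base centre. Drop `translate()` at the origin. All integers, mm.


translate([343, 474, 0]) cylinder(h = 22, r = 82);
translate([343, 474, 22]) cylinder(h = 76, r = 20);
translate([343, 474, 98]) cylinder(h = 22, r = 82);


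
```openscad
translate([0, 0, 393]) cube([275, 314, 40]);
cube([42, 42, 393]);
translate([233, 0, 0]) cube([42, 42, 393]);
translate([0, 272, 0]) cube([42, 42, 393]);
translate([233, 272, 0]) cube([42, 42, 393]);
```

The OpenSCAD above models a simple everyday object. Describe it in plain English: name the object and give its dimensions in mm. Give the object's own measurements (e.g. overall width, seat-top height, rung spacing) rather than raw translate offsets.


A simple wooden stool: a rectangular seat 275 mm (x) by 314 mm (y), 40 mm thick, top face at z = 433 mm, on four square legs, each 42×42 mm in cross-section. The legs rest on z = 0, each flush with a corner of the seat.


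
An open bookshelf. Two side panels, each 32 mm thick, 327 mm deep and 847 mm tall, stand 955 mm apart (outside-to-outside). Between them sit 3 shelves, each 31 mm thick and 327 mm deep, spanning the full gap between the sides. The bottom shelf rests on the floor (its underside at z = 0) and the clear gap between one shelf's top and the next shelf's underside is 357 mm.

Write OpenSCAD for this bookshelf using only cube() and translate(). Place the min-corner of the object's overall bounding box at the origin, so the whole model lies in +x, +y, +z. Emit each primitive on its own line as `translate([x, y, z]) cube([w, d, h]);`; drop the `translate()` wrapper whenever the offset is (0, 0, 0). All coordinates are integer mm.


cube([32, 327, 847]);
translate([923, 0, 0]) cube([32, 327, 847]);
translate([32, 0, 0]) cube([891, 327, 31]);
translate([32, 0, 388]) cube([891, 327, 31]);
translate([32, 0, 776]) cube([891, 327, 31]);


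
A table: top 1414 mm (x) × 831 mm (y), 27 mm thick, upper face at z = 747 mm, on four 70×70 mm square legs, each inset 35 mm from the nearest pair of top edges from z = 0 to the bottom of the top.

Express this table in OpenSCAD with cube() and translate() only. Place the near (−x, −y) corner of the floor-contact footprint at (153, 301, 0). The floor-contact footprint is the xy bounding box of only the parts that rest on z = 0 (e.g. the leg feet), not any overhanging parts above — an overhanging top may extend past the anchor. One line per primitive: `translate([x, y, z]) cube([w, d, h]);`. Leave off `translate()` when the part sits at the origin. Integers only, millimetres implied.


translate([118, 266, 720]) cube([1414, 831, 27]);
translate([153, 301, 0]) cube([70, 70, 720]);
translate([1427, 301, 0]) cube([70, 70, 720]);
translate([153, 992, 0]) cube([70, 70, 720]);
translate([1427, 992, 0]) cube([70, 70, 720]);


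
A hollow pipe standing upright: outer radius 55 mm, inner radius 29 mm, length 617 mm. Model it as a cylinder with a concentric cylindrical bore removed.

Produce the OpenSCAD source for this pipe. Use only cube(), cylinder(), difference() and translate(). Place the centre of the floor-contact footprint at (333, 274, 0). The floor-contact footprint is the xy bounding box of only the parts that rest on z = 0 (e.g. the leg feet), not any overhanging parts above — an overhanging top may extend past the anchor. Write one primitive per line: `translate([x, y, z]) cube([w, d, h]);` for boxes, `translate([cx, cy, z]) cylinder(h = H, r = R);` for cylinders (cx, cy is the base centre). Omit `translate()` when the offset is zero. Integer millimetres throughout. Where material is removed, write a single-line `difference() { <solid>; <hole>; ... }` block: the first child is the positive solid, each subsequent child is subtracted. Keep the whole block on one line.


difference() { translate([333, 274, 0]) cylinder(h = 617, r = 55); translate([333, 274, 0]) cylinder(h = 617, r = 29); }


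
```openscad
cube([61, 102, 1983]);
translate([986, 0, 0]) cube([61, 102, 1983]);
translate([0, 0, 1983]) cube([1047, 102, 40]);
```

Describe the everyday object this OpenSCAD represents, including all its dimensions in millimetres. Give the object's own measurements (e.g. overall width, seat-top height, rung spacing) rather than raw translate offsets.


A door frame. The clear opening is 925 mm wide and 1983 mm high. Two 61 mm wide jambs, 102 mm deep, stand either side of the opening from the floor to the top of the opening. A 40 mm thick head sits across the top of both jambs, spanning the full outside width of the frame.


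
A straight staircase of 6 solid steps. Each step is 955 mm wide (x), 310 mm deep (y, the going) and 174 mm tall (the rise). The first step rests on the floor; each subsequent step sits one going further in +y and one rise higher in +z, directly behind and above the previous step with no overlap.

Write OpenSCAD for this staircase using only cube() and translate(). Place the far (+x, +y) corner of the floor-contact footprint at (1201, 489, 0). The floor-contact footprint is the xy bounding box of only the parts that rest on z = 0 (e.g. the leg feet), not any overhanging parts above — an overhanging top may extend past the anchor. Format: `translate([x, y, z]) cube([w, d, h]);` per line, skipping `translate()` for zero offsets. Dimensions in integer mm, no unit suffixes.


translate([246, 179, 0]) cube([955, 310, 174]);
translate([246, 489, 174]) cube([955, 310, 174]);
translate([246, 799, 348]) cube([955, 310, 174]);
translate([246, 1109, 522]) cube([955, 310, 174]);
translate([246, 1419, 696]) cube([955, 310, 174]);
translate([246, 1729, 870]) cube([955, 310, 174]);


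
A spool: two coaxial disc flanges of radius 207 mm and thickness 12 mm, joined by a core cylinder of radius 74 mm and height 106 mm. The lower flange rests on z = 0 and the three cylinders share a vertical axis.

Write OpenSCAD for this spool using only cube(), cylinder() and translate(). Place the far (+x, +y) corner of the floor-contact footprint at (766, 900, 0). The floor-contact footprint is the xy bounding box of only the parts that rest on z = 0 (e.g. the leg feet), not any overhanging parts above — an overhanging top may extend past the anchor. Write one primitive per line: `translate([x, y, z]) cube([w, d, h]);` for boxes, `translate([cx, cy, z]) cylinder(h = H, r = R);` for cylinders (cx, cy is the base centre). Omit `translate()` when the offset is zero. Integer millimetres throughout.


translate([559, 693, 0]) cylinder(h = 12, r = 207);
translate([559, 693, 12]) cylinder(h = 106, r = 74);
translate([559, 693, 118]) cylinder(h = 12, r = 207);


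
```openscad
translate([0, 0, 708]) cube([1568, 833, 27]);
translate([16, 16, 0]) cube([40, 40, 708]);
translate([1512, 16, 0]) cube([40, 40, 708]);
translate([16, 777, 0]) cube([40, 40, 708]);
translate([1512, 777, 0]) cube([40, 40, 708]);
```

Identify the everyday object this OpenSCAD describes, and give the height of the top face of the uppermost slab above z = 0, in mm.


A table. The table height is 735 mm.

A 1568×833×27 slab sits at z = 708 on four 40 mm square posts — a table. The top surface is at 708 + 27 = 735 mm.


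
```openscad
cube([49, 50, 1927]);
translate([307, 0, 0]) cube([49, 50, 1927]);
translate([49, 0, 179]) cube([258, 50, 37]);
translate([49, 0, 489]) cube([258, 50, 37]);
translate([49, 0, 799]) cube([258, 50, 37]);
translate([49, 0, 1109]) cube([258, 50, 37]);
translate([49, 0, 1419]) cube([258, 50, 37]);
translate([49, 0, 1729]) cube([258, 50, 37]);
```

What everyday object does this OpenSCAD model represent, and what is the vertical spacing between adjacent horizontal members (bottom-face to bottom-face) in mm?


A ladder. The rung spacing is 310 mm.

Two tall 49×50 posts with 6 short bars between them — a ladder. Adjacent rungs sit at z = 179 and z = 489, so the spacing is 489 − 179 = 310 mm.


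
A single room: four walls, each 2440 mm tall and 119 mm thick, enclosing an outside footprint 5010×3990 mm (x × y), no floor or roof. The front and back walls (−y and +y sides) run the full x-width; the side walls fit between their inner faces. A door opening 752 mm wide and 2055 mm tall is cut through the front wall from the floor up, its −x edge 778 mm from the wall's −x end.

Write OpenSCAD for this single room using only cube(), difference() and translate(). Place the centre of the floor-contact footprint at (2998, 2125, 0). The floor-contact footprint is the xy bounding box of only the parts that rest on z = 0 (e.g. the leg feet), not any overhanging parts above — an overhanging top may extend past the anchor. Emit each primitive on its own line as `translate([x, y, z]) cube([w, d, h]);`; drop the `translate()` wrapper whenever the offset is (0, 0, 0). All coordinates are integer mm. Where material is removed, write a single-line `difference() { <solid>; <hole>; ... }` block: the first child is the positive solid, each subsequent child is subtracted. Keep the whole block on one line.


difference() { translate([493, 130, 0]) cube([5010, 119, 2440]); translate([1271, 130, 0]) cube([752, 119, 2055]); }
translate([493, 4001, 0]) cube([5010, 119, 2440]);
translate([493, 249, 0]) cube([119, 3752, 2440]);
translate([5384, 249, 0]) cube([119, 3752, 2440]);
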